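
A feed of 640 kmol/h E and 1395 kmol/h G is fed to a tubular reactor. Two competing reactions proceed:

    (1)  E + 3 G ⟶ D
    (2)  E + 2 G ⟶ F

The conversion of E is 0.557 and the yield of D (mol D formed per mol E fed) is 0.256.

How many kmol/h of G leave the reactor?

Yield of D: 1ξ₁ / 640 = 0.256 → ξ₁ = 163.8 kmol/h.
Conversion of E: 1ξ₁ + 1ξ₂ = 0.557 × 640 = 356.5 → ξ₂ = 192.6 kmol/h.
Outlet amounts (n = n₀ + Σ ν·ξ):
  E: 640 − 1(163.8) − 1(192.6) = 283.5
  G: 1395 − 3(163.8) − 2(192.6) = 518.2
  D: 0 + 1(163.8) = 163.8
  F: 0 + 1(192.6) = 192.6

518 kmol/h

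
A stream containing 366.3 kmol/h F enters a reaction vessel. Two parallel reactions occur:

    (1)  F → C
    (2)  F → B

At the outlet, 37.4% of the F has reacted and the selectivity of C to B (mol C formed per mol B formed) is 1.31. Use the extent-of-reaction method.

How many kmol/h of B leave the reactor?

59.3 kmol/h

Conversion of F: F consumed = 0.374 × 366.3 = 137 kmol/h = 1ξ₁ + 1ξ₂.
Selectivity: 1ξ₁ / (1ξ₂) = 1.31 → ξ₁ = 1.31 ξ₂.
Substitute: (1·1.31 + 1) ξ₂ = 137 → ξ₂ = 59.31 kmol/h, ξ₁ = 77.69 kmol/h.
Outlet amounts (n = n₀ + Σ ν·ξ):
  F: 366.3 − 1(77.69) − 1(59.31) = 229.3
  C: 0 + 1(77.69) = 77.69
  B: 0 + 1(59.31) = 59.31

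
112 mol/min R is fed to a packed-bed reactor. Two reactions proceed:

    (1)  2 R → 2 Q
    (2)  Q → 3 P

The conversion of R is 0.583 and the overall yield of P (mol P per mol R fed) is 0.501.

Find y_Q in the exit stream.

0.312

Conversion of R: R consumed = 2ξ₁ = 0.583 × 112 → ξ₁ = 32.65 mol/min.
Yield of P: 3ξ₂ / 112 = 0.501 → ξ₂ = 18.7 mol/min.
Outlet amounts (n = n₀ + Σ ν·ξ):
  R: 112 − 2(32.65) = 46.7
  Q: 0 + 2(32.65) − 1(18.7) = 46.59
  P: 0 + 3(18.7) = 56.11
Total out = 149.4 mol/min; y_Q = 46.59 / 149.4 = 0.3118.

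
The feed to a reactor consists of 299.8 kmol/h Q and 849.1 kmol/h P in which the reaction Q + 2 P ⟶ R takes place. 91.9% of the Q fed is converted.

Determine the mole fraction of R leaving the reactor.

0.461

Q reacted = 0.919 × 299.8 = 275.5 kmol/h; ν_Q = −1, so ξ = 275.5/1 = 275.5 kmol/h.
Outlet amounts (n = n₀ + ν ξ):
  Q: 299.8 − 1(275.5) = 24.28
  P: 849.1 − 2(275.5) = 298.1
  R: 0 + 1(275.5) = 275.5
Total out = 597.9 kmol/h; y_R = 275.5 / 597.9 = 0.4608.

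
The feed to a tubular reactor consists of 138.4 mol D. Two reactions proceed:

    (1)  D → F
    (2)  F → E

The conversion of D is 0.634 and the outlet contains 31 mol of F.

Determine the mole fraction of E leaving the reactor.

0.41

Conversion of D: D consumed = 1ξ₁ = 0.634 × 138.4 → ξ₁ = 87.75 mol.
F balance: n_F = 0 + 1ξ₁ − 1ξ₂ = 31 → ξ₂ = (1·87.75 − 31)/1 = 56.75 mol.
Outlet amounts (n = n₀ + Σ ν·ξ):
  D: 138.4 − 1(87.75) = 50.65
  F: 0 + 1(87.75) − 1(56.75) = 31
  E: 0 + 1(56.75) = 56.75
Total out = 138.4 mol; y_E = 56.75 / 138.4 = 0.41.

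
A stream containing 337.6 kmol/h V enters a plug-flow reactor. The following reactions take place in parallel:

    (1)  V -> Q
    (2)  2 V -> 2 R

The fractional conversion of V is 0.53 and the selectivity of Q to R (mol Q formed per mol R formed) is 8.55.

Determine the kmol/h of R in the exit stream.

18.7 kmol/h

Conversion of V: V consumed = 0.53 × 337.6 = 178.9 kmol/h = 1ξ₁ + 2ξ₂.
Selectivity: 1ξ₁ / (2ξ₂) = 8.55 → ξ₁ = 17.1 ξ₂.
Substitute: (1·17.1 + 2) ξ₂ = 178.9 → ξ₂ = 9.368 kmol/h, ξ₁ = 160.2 kmol/h.
Outlet amounts (n = n₀ + Σ ν·ξ):
  V: 337.6 − 1(160.2) − 2(9.368) = 158.7
  Q: 0 + 1(160.2) = 160.2
  R: 0 + 2(9.368) = 18.74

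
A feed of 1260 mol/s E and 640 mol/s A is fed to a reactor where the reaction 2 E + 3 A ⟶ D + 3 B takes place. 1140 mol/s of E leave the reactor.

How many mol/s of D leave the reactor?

60 mol/s

For E: n = n₀ − 2ξ → 1140 = 1260 − 2ξ, giving ξ = 60 mol/s.
Outlet amounts (n = n₀ + ν ξ):
  E: 1260 − 2(60) = 1140
  A: 640 − 3(60) = 460
  D: 0 + 1(60) = 60
  B: 0 + 3(60) = 180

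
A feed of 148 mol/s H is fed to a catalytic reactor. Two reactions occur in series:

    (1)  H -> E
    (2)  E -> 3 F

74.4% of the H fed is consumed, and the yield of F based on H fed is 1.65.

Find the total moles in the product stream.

Conversion of H: H consumed = 1ξ₁ = 0.744 × 148 → ξ₁ = 110.1 mol/s.
Yield of F: 3ξ₂ / 148 = 1.65 → ξ₂ = 81.4 mol/s.
Outlet amounts (n = n₀ + Σ ν·ξ):
  H: 148 − 1(110.1) = 37.89
  E: 0 + 1(110.1) − 1(81.4) = 28.71
  F: 0 + 3(81.4) = 244.2
Total out = 37.89 + 28.71 + 244.2 = 310.8 mol/s.

311 mol/s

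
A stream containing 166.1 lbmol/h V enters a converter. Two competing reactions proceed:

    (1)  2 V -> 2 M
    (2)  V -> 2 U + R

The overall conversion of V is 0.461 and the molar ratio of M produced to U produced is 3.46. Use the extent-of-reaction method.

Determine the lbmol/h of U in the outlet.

19.3 lbmol/h

Conversion of V: V consumed = 0.461 × 166.1 = 76.57 lbmol/h = 2ξ₁ + 1ξ₂.
Selectivity: 2ξ₁ / (2ξ₂) = 3.46 → ξ₁ = 3.46 ξ₂.
Substitute: (2·3.46 + 1) ξ₂ = 76.57 → ξ₂ = 9.668 lbmol/h, ξ₁ = 33.45 lbmol/h.
Outlet amounts (n = n₀ + Σ ν·ξ):
  V: 166.1 − 2(33.45) − 1(9.668) = 89.53
  M: 0 + 2(33.45) = 66.9
  U: 0 + 2(9.668) = 19.34
  R: 0 + 1(9.668) = 9.668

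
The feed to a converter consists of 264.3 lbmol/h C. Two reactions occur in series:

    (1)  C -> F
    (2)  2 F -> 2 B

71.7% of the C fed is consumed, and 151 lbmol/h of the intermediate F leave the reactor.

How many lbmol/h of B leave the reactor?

Conversion of C: C consumed = 1ξ₁ = 0.717 × 264.3 → ξ₁ = 189.5 lbmol/h.
F balance: n_F = 0 + 1ξ₁ − 2ξ₂ = 151 → ξ₂ = (1·189.5 − 151)/2 = 19.25 lbmol/h.
Outlet amounts (n = n₀ + Σ ν·ξ):
  C: 264.3 − 1(189.5) = 74.8
  F: 0 + 1(189.5) − 2(19.25) = 151
  B: 0 + 2(19.25) = 38.5

38.5 lbmol/h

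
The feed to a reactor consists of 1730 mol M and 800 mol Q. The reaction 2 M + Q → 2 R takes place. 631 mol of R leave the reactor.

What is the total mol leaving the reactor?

2210 mol

For R: n = n₀ + 2ξ → 631 = 0 + 2ξ, giving ξ = 315.5 mol.
Outlet amounts (n = n₀ + ν ξ):
  M: 1730 − 2(315.5) = 1099
  Q: 800 − 1(315.5) = 484.5
  R: 0 + 2(315.5) = 631
Total out = 1099 + 484.5 + 631 = 2214 mol.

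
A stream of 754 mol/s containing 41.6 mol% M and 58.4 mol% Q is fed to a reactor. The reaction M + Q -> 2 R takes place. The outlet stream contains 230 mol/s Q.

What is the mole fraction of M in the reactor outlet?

0.137

For Q: n = n₀ − 1ξ → 230 = 440.3 − 1ξ, giving ξ = 210.3 mol/s.
Outlet amounts (n = n₀ + ν ξ):
  M: 313.7 − 1(210.3) = 103.3
  Q: 440.3 − 1(210.3) = 230
  R: 0 + 2(210.3) = 420.7
Total out = 754 mol/s; y_M = 103.3 / 754 = 0.137.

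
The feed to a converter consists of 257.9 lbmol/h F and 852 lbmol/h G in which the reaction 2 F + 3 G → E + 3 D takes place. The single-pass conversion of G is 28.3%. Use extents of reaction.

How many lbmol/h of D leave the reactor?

241 lbmol/h

G reacted = 0.283 × 852 = 241.1 lbmol/h; ν_G = −3, so ξ = 241.1/3 = 80.37 lbmol/h.
Outlet amounts (n = n₀ + ν ξ):
  F: 257.9 − 2(80.37) = 97.16
  G: 852 − 3(80.37) = 610.9
  E: 0 + 1(80.37) = 80.37
  D: 0 + 3(80.37) = 241.1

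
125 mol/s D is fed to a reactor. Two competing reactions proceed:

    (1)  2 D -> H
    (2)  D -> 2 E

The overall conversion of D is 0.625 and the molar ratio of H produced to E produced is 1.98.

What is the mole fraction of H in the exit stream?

0.35

Conversion of D: D consumed = 0.625 × 125 = 78.12 mol/s = 2ξ₁ + 1ξ₂.
Selectivity: 1ξ₁ / (2ξ₂) = 1.98 → ξ₁ = 3.96 ξ₂.
Substitute: (2·3.96 + 1) ξ₂ = 78.12 → ξ₂ = 8.758 mol/s, ξ₁ = 34.68 mol/s.
Outlet amounts (n = n₀ + Σ ν·ξ):
  D: 125 − 2(34.68) − 1(8.758) = 46.88
  H: 0 + 1(34.68) = 34.68
  E: 0 + 2(8.758) = 17.52
Total out = 99.08 mol/s; y_H = 34.68 / 99.08 = 0.3501.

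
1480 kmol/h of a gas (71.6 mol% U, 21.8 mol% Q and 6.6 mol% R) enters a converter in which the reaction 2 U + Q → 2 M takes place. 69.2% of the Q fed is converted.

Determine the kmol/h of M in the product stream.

Q reacted = 0.692 × 322.6 = 223.3 kmol/h; ν_Q = −1, so ξ = 223.3/1 = 223.3 kmol/h.
Outlet amounts (n = n₀ + ν ξ):
  U: 1060 − 2(223.3) = 613.1
  Q: 322.6 − 1(223.3) = 99.37
  M: 0 + 2(223.3) = 446.5
  R: 97.68 (inert)

447 kmol/h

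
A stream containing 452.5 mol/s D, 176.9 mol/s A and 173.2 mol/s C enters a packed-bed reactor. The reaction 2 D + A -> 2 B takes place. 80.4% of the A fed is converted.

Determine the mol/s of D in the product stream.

168 mol/s

A reacted = 0.804 × 176.9 = 142.2 mol/s; ν_A = −1, so ξ = 142.2/1 = 142.2 mol/s.
Outlet amounts (n = n₀ + ν ξ):
  D: 452.5 − 2(142.2) = 168
  A: 176.9 − 1(142.2) = 34.67
  B: 0 + 2(142.2) = 284.5
  C: 173.2 (inert)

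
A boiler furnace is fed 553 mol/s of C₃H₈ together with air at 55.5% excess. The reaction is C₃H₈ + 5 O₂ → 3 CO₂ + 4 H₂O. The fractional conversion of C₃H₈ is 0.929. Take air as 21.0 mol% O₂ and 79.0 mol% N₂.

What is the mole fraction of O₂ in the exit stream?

0.0804

Stoichiometric O₂ = 5 × 553 = 2765 mol/s; O₂ fed = 2765 × 1.555 = 4300 mol/s.
N₂ fed = 4300 × 79/21 = 16170 mol/s.
Fuel reacted = 0.929 × 553 → ξ = 513.7 mol/s.
Outlet (n = n₀ + ν ξ):
  C₃H₈: 553 − 1(513.7) = 39.26
  O₂: 4300 − 5(513.7) = 1731
  N₂: 16170 (inert)
  CO₂: 0 + 3(513.7) = 1541
  H₂O: 0 + 4(513.7) = 2055
Total out = 21540 mol/s; y_O₂ = 1731 / 21540 = 0.08035.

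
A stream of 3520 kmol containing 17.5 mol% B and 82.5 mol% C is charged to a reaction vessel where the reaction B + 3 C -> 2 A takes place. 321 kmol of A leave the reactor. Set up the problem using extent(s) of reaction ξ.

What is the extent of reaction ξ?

For A: n = n₀ + 2ξ → 321 = 0 + 2ξ, giving ξ = 160.5 kmol.
Outlet amounts (n = n₀ + ν ξ):
  B: 616 − 1(160.5) = 455.5
  C: 2904 − 3(160.5) = 2422
  A: 0 + 2(160.5) = 321

ξ = 160 kmol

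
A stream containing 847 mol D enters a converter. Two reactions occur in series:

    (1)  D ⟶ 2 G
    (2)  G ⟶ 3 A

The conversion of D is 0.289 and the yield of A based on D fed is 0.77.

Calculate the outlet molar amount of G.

Conversion of D: D consumed = 1ξ₁ = 0.289 × 847 → ξ₁ = 244.8 mol.
Yield of A: 3ξ₂ / 847 = 0.77 → ξ₂ = 217.4 mol.
Outlet amounts (n = n₀ + Σ ν·ξ):
  D: 847 − 1(244.8) = 602.2
  G: 0 + 2(244.8) − 1(217.4) = 272.2
  A: 0 + 3(217.4) = 652.2

272 mol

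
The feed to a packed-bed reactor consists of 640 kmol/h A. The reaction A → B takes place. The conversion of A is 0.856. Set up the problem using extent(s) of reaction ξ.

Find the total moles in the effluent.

640 kmol/h

A reacted = 0.856 × 640 = 547.8 kmol/h; ν_A = −1, so ξ = 547.8/1 = 547.8 kmol/h.
Outlet amounts (n = n₀ + ν ξ):
  A: 640 − 1(547.8) = 92.16
  B: 0 + 1(547.8) = 547.8
Total out = 92.16 + 547.8 = 640 kmol/h.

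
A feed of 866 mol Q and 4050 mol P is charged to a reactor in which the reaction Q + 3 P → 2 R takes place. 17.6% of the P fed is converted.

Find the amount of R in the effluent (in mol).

475 mol

P reacted = 0.176 × 4050 = 712.8 mol; ν_P = −3, so ξ = 712.8/3 = 237.6 mol.
Outlet amounts (n = n₀ + ν ξ):
  Q: 866 − 1(237.6) = 628.4
  P: 4050 − 3(237.6) = 3337
  R: 0 + 2(237.6) = 475.2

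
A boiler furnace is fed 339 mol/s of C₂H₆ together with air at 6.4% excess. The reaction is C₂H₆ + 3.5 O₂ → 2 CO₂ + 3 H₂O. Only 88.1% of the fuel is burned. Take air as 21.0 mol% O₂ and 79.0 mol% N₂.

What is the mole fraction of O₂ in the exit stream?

Stoichiometric O₂ = 3.5 × 339 = 1186 mol/s; O₂ fed = 1186 × 1.064 = 1262 mol/s.
N₂ fed = 1262 × 79/21 = 4749 mol/s.
Fuel reacted = 0.881 × 339 → ξ = 298.7 mol/s.
Outlet (n = n₀ + ν ξ):
  C₂H₆: 339 − 1(298.7) = 40.34
  O₂: 1262 − 3.5(298.7) = 217.1
  N₂: 4749 (inert)
  CO₂: 0 + 2(298.7) = 597.3
  H₂O: 0 + 3(298.7) = 896
Total out = 6500 mol/s; y_O₂ = 217.1 / 6500 = 0.0334.

0.0334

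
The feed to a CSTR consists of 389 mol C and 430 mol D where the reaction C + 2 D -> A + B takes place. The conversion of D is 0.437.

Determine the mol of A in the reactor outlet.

D reacted = 0.437 × 430 = 187.9 mol; ν_D = −2, so ξ = 187.9/2 = 93.95 mol.
Outlet amounts (n = n₀ + ν ξ):
  C: 389 − 1(93.95) = 295
  D: 430 − 2(93.95) = 242.1
  A: 0 + 1(93.95) = 93.95
  B: 0 + 1(93.95) = 93.95

94 mol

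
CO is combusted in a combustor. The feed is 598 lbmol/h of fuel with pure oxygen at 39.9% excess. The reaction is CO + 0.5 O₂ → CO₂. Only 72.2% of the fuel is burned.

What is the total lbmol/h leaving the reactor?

800 lbmol/h

Stoichiometric O₂ = 0.5 × 598 = 299 lbmol/h; O₂ fed = 299 × 1.399 = 418.3 lbmol/h.
Fuel reacted = 0.722 × 598 → ξ = 431.8 lbmol/h.
Outlet (n = n₀ + ν ξ):
  CO: 598 − 1(431.8) = 166.2
  O₂: 418.3 − 0.5(431.8) = 202.4
  CO₂: 0 + 1(431.8) = 431.8
Total out = 166.2 + 202.4 + 431.8 = 800.4 lbmol/h.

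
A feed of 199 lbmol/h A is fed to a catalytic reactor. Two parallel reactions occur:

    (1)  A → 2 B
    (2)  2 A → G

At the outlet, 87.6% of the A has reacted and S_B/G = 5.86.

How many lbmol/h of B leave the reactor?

207 lbmol/h

Conversion of A: A consumed = 0.876 × 199 = 174.3 lbmol/h = 1ξ₁ + 2ξ₂.
Selectivity: 2ξ₁ / (1ξ₂) = 5.86 → ξ₁ = 2.93 ξ₂.
Substitute: (1·2.93 + 2) ξ₂ = 174.3 → ξ₂ = 35.36 lbmol/h, ξ₁ = 103.6 lbmol/h.
Outlet amounts (n = n₀ + Σ ν·ξ):
  A: 199 − 1(103.6) − 2(35.36) = 24.68
  B: 0 + 2(103.6) = 207.2
  G: 0 + 1(35.36) = 35.36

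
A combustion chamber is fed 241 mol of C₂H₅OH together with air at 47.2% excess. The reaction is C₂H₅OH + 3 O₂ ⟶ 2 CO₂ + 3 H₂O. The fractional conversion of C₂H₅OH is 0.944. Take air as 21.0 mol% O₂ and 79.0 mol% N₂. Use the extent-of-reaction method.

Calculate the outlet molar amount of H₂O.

Stoichiometric O₂ = 3 × 241 = 723 mol; O₂ fed = 723 × 1.472 = 1064 mol.
N₂ fed = 1064 × 79/21 = 4004 mol.
Fuel reacted = 0.944 × 241 → ξ = 227.5 mol.
Outlet (n = n₀ + ν ξ):
  C₂H₅OH: 241 − 1(227.5) = 13.5
  O₂: 1064 − 3(227.5) = 381.7
  N₂: 4004 (inert)
  CO₂: 0 + 2(227.5) = 455
  H₂O: 0 + 3(227.5) = 682.5

683 mol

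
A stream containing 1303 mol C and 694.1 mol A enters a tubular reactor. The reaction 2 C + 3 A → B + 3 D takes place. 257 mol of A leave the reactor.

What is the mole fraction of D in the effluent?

0.236

For A: n = n₀ − 3ξ → 257 = 694.1 − 3ξ, giving ξ = 145.7 mol.
Outlet amounts (n = n₀ + ν ξ):
  C: 1303 − 2(145.7) = 1012
  A: 694.1 − 3(145.7) = 257
  B: 0 + 1(145.7) = 145.7
  D: 0 + 3(145.7) = 437.1
Total out = 1851 mol; y_D = 437.1 / 1851 = 0.2361.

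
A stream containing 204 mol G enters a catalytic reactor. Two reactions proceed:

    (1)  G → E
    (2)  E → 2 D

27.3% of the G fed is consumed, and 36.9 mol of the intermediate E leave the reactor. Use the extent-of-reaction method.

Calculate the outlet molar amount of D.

37.6 mol

Conversion of G: G consumed = 1ξ₁ = 0.273 × 204 → ξ₁ = 55.69 mol.
E balance: n_E = 0 + 1ξ₁ − 1ξ₂ = 36.9 → ξ₂ = (1·55.69 − 36.9)/1 = 18.79 mol.
Outlet amounts (n = n₀ + Σ ν·ξ):
  G: 204 − 1(55.69) = 148.3
  E: 0 + 1(55.69) − 1(18.79) = 36.9
  D: 0 + 2(18.79) = 37.58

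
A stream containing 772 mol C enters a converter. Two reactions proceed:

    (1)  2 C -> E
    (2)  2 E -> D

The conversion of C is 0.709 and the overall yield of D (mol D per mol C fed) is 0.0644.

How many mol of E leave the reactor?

174 mol

Conversion of C: C consumed = 2ξ₁ = 0.709 × 772 → ξ₁ = 273.7 mol.
Yield of D: 1ξ₂ / 772 = 0.0644 → ξ₂ = 49.72 mol.
Outlet amounts (n = n₀ + Σ ν·ξ):
  C: 772 − 2(273.7) = 224.7
  E: 0 + 1(273.7) − 2(49.72) = 174.2
  D: 0 + 1(49.72) = 49.72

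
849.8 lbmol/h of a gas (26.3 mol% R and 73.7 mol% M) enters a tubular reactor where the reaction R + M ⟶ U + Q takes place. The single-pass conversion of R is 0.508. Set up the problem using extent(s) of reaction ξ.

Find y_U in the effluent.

0.134

R reacted = 0.508 × 223.5 = 113.5 lbmol/h; ν_R = −1, so ξ = 113.5/1 = 113.5 lbmol/h.
Outlet amounts (n = n₀ + ν ξ):
  R: 223.5 − 1(113.5) = 110
  M: 626.3 − 1(113.5) = 512.8
  U: 0 + 1(113.5) = 113.5
  Q: 0 + 1(113.5) = 113.5
Total out = 849.8 lbmol/h; y_U = 113.5 / 849.8 = 0.1336.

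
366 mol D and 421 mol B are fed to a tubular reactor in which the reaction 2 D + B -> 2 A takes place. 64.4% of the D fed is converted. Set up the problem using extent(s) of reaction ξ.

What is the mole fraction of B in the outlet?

0.453

D reacted = 0.644 × 366 = 235.7 mol; ν_D = −2, so ξ = 235.7/2 = 117.9 mol.
Outlet amounts (n = n₀ + ν ξ):
  D: 366 − 2(117.9) = 130.3
  B: 421 − 1(117.9) = 303.1
  A: 0 + 2(117.9) = 235.7
Total out = 669.1 mol; y_B = 303.1 / 669.1 = 0.453.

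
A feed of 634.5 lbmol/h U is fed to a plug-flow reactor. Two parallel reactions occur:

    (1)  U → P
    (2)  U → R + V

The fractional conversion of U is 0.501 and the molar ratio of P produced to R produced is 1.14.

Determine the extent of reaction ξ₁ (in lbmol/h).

ξ₁ = 169 lbmol/h

Conversion of U: U consumed = 0.501 × 634.5 = 317.9 lbmol/h = 1ξ₁ + 1ξ₂.
Selectivity: 1ξ₁ / (1ξ₂) = 1.14 → ξ₁ = 1.14 ξ₂.
Substitute: (1·1.14 + 1) ξ₂ = 317.9 → ξ₂ = 148.5 lbmol/h, ξ₁ = 169.3 lbmol/h.
Outlet amounts (n = n₀ + Σ ν·ξ):
  U: 634.5 − 1(169.3) − 1(148.5) = 316.6
  P: 0 + 1(169.3) = 169.3
  R: 0 + 1(148.5) = 148.5
  V: 0 + 1(148.5) = 148.5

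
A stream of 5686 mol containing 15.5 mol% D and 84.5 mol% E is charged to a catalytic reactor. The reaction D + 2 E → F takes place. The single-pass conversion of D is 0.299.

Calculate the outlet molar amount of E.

4280 mol

D reacted = 0.299 × 881.3 = 263.5 mol; ν_D = −1, so ξ = 263.5/1 = 263.5 mol.
Outlet amounts (n = n₀ + ν ξ):
  D: 881.3 − 1(263.5) = 617.8
  E: 4805 − 2(263.5) = 4278
  F: 0 + 1(263.5) = 263.5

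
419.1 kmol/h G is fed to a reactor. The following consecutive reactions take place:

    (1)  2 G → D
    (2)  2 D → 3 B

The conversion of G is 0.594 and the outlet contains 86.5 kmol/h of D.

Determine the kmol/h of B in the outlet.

Conversion of G: G consumed = 2ξ₁ = 0.594 × 419.1 → ξ₁ = 124.5 kmol/h.
D balance: n_D = 0 + 1ξ₁ − 2ξ₂ = 86.5 → ξ₂ = (1·124.5 − 86.5)/2 = 18.99 kmol/h.
Outlet amounts (n = n₀ + Σ ν·ξ):
  G: 419.1 − 2(124.5) = 170.2
  D: 0 + 1(124.5) − 2(18.99) = 86.5
  B: 0 + 3(18.99) = 56.96

57 kmol/h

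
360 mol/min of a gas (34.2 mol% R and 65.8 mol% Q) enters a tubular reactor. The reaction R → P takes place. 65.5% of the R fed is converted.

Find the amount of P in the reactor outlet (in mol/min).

R reacted = 0.655 × 123.1 = 80.64 mol/min; ν_R = −1, so ξ = 80.64/1 = 80.64 mol/min.
Outlet amounts (n = n₀ + ν ξ):
  R: 123.1 − 1(80.64) = 42.48
  P: 0 + 1(80.64) = 80.64
  Q: 236.9 (inert)

80.6 mol/min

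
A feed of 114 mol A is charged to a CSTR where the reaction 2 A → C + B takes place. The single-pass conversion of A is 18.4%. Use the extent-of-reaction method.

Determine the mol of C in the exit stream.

A reacted = 0.184 × 114 = 20.98 mol; ν_A = −2, so ξ = 20.98/2 = 10.49 mol.
Outlet amounts (n = n₀ + ν ξ):
  A: 114 − 2(10.49) = 93.02
  C: 0 + 1(10.49) = 10.49
  B: 0 + 1(10.49) = 10.49

10.5 mol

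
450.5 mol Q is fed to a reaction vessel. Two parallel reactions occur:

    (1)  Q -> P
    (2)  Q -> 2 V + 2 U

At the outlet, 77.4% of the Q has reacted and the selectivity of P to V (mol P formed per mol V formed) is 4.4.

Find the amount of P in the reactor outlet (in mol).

313 mol

Conversion of Q: Q consumed = 0.774 × 450.5 = 348.7 mol = 1ξ₁ + 1ξ₂.
Selectivity: 1ξ₁ / (2ξ₂) = 4.4 → ξ₁ = 8.8 ξ₂.
Substitute: (1·8.8 + 1) ξ₂ = 348.7 → ξ₂ = 35.58 mol, ξ₁ = 313.1 mol.
Outlet amounts (n = n₀ + Σ ν·ξ):
  Q: 450.5 − 1(313.1) − 1(35.58) = 101.8
  P: 0 + 1(313.1) = 313.1
  V: 0 + 2(35.58) = 71.16
  U: 0 + 2(35.58) = 71.16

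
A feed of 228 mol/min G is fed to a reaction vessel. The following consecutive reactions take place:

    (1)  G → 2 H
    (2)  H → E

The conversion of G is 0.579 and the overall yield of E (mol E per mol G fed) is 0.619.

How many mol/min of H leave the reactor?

123 mol/min

Conversion of G: G consumed = 1ξ₁ = 0.579 × 228 → ξ₁ = 132 mol/min.
Yield of E: 1ξ₂ / 228 = 0.619 → ξ₂ = 141.1 mol/min.
Outlet amounts (n = n₀ + Σ ν·ξ):
  G: 228 − 1(132) = 95.99
  H: 0 + 2(132) − 1(141.1) = 122.9
  E: 0 + 1(141.1) = 141.1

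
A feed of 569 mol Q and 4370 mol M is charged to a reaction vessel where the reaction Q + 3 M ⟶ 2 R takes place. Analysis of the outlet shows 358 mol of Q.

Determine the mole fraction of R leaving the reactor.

0.0934

For Q: n = n₀ − 1ξ → 358 = 569 − 1ξ, giving ξ = 211 mol.
Outlet amounts (n = n₀ + ν ξ):
  Q: 569 − 1(211) = 358
  M: 4370 − 3(211) = 3737
  R: 0 + 2(211) = 422
Total out = 4517 mol; y_R = 422 / 4517 = 0.09342.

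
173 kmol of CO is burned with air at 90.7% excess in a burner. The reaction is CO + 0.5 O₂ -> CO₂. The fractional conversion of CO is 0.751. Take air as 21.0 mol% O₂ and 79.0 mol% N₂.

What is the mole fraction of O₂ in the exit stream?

Stoichiometric O₂ = 0.5 × 173 = 86.5 kmol; O₂ fed = 86.5 × 1.907 = 165 kmol.
N₂ fed = 165 × 79/21 = 620.5 kmol.
Fuel reacted = 0.751 × 173 → ξ = 129.9 kmol.
Outlet (n = n₀ + ν ξ):
  CO: 173 − 1(129.9) = 43.08
  O₂: 165 − 0.5(129.9) = 99.99
  N₂: 620.5 (inert)
  CO₂: 0 + 1(129.9) = 129.9
Total out = 893.5 kmol; y_O₂ = 99.99 / 893.5 = 0.1119.

0.112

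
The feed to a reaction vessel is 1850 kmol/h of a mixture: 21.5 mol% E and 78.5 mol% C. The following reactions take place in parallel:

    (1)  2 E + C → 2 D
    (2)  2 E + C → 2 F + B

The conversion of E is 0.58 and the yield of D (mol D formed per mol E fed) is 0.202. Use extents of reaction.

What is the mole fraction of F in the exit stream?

0.0831

Yield of D: 2ξ₁ / 397.8 = 0.202 → ξ₁ = 40.17 kmol/h.
Conversion of E: 2ξ₁ + 2ξ₂ = 0.58 × 397.8 = 230.7 → ξ₂ = 75.17 kmol/h.
Outlet amounts (n = n₀ + Σ ν·ξ):
  E: 397.8 − 2(40.17) − 2(75.17) = 167.1
  C: 1452 − 1(40.17) − 1(75.17) = 1337
  D: 0 + 2(40.17) = 80.35
  F: 0 + 2(75.17) = 150.3
  B: 0 + 1(75.17) = 75.17
Total out = 1810 kmol/h; y_F = 150.3 / 1810 = 0.08307.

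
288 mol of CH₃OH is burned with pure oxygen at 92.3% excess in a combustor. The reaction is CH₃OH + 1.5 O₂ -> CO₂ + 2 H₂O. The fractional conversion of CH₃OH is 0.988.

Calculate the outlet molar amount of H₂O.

Stoichiometric O₂ = 1.5 × 288 = 432 mol; O₂ fed = 432 × 1.923 = 830.7 mol.
Fuel reacted = 0.988 × 288 → ξ = 284.5 mol.
Outlet (n = n₀ + ν ξ):
  CH₃OH: 288 − 1(284.5) = 3.456
  O₂: 830.7 − 1.5(284.5) = 403.9
  CO₂: 0 + 1(284.5) = 284.5
  H₂O: 0 + 2(284.5) = 569.1

569 mol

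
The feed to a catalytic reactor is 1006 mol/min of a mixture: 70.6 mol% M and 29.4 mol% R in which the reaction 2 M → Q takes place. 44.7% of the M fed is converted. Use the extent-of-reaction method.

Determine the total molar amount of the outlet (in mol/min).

847 mol/min

M reacted = 0.447 × 710.2 = 317.5 mol/min; ν_M = −2, so ξ = 317.5/2 = 158.7 mol/min.
Outlet amounts (n = n₀ + ν ξ):
  M: 710.2 − 2(158.7) = 392.8
  Q: 0 + 1(158.7) = 158.7
  R: 295.8 (inert)
Total out = 392.8 + 158.7 + 295.8 = 847.3 mol/min.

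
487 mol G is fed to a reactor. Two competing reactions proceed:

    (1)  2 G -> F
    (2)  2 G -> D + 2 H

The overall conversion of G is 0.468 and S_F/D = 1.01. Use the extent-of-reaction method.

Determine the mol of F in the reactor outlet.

Conversion of G: G consumed = 0.468 × 487 = 227.9 mol = 2ξ₁ + 2ξ₂.
Selectivity: 1ξ₁ / (1ξ₂) = 1.01 → ξ₁ = 1.01 ξ₂.
Substitute: (2·1.01 + 2) ξ₂ = 227.9 → ξ₂ = 56.7 mol, ξ₁ = 57.26 mol.
Outlet amounts (n = n₀ + Σ ν·ξ):
  G: 487 − 2(57.26) − 2(56.7) = 259.1
  F: 0 + 1(57.26) = 57.26
  D: 0 + 1(56.7) = 56.7
  H: 0 + 2(56.7) = 113.4

57.3 mol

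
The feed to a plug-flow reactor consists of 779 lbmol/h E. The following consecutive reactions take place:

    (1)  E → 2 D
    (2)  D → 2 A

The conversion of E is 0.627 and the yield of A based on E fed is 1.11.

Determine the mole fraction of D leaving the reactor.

Conversion of E: E consumed = 1ξ₁ = 0.627 × 779 → ξ₁ = 488.4 lbmol/h.
Yield of A: 2ξ₂ / 779 = 1.11 → ξ₂ = 432.3 lbmol/h.
Outlet amounts (n = n₀ + Σ ν·ξ):
  E: 779 − 1(488.4) = 290.6
  D: 0 + 2(488.4) − 1(432.3) = 544.5
  A: 0 + 2(432.3) = 864.7
Total out = 1700 lbmol/h; y_D = 544.5 / 1700 = 0.3203.

0.32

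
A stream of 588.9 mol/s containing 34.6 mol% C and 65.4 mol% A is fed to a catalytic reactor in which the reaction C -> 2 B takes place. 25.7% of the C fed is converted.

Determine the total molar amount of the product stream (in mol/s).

641 mol/s

C reacted = 0.257 × 203.8 = 52.37 mol/s; ν_C = −1, so ξ = 52.37/1 = 52.37 mol/s.
Outlet amounts (n = n₀ + ν ξ):
  C: 203.8 − 1(52.37) = 151.4
  B: 0 + 2(52.37) = 104.7
  A: 385.1 (inert)
Total out = 151.4 + 104.7 + 385.1 = 641.3 mol/s.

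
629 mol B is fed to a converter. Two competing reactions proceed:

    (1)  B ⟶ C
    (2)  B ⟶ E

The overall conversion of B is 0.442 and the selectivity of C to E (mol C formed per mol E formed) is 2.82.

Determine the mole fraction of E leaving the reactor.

0.116

Conversion of B: B consumed = 0.442 × 629 = 278 mol = 1ξ₁ + 1ξ₂.
Selectivity: 1ξ₁ / (1ξ₂) = 2.82 → ξ₁ = 2.82 ξ₂.
Substitute: (1·2.82 + 1) ξ₂ = 278 → ξ₂ = 72.78 mol, ξ₁ = 205.2 mol.
Outlet amounts (n = n₀ + Σ ν·ξ):
  B: 629 − 1(205.2) − 1(72.78) = 351
  C: 0 + 1(205.2) = 205.2
  E: 0 + 1(72.78) = 72.78
Total out = 629 mol; y_E = 72.78 / 629 = 0.1157.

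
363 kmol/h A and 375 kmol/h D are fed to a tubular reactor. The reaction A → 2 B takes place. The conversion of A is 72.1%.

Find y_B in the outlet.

A reacted = 0.721 × 363 = 261.7 kmol/h; ν_A = −1, so ξ = 261.7/1 = 261.7 kmol/h.
Outlet amounts (n = n₀ + ν ξ):
  A: 363 − 1(261.7) = 101.3
  B: 0 + 2(261.7) = 523.4
  D: 375 (inert)
Total out = 999.7 kmol/h; y_B = 523.4 / 999.7 = 0.5236.

0.524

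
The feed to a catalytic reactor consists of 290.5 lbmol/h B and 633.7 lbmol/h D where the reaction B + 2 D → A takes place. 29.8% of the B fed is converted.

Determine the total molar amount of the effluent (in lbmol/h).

751 lbmol/h

B reacted = 0.298 × 290.5 = 86.57 lbmol/h; ν_B = −1, so ξ = 86.57/1 = 86.57 lbmol/h.
Outlet amounts (n = n₀ + ν ξ):
  B: 290.5 − 1(86.57) = 203.9
  D: 633.7 − 2(86.57) = 460.6
  A: 0 + 1(86.57) = 86.57
Total out = 203.9 + 460.6 + 86.57 = 751.1 lbmol/h.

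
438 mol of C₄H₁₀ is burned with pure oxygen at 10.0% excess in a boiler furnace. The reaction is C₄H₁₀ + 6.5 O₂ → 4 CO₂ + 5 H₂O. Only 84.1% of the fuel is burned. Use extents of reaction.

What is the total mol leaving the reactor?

4120 mol

Stoichiometric O₂ = 6.5 × 438 = 2847 mol; O₂ fed = 2847 × 1.100 = 3132 mol.
Fuel reacted = 0.841 × 438 → ξ = 368.4 mol.
Outlet (n = n₀ + ν ξ):
  C₄H₁₀: 438 − 1(368.4) = 69.64
  O₂: 3132 − 6.5(368.4) = 737.4
  CO₂: 0 + 4(368.4) = 1473
  H₂O: 0 + 5(368.4) = 1842
Total out = 69.64 + 737.4 + 1473 + 1842 = 4122 mol.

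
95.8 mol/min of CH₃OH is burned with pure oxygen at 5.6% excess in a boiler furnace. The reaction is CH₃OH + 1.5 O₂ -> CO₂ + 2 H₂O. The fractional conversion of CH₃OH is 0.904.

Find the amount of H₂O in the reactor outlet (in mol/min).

Stoichiometric O₂ = 1.5 × 95.8 = 143.7 mol/min; O₂ fed = 143.7 × 1.056 = 151.7 mol/min.
Fuel reacted = 0.904 × 95.8 → ξ = 86.6 mol/min.
Outlet (n = n₀ + ν ξ):
  CH₃OH: 95.8 − 1(86.6) = 9.197
  O₂: 151.7 − 1.5(86.6) = 21.84
  CO₂: 0 + 1(86.6) = 86.6
  H₂O: 0 + 2(86.6) = 173.2

173 mol/min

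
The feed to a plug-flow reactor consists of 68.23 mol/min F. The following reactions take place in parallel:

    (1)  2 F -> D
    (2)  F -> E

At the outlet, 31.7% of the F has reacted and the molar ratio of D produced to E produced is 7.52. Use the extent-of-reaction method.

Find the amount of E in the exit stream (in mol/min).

1.35 mol/min

Conversion of F: F consumed = 0.317 × 68.23 = 21.63 mol/min = 2ξ₁ + 1ξ₂.
Selectivity: 1ξ₁ / (1ξ₂) = 7.52 → ξ₁ = 7.52 ξ₂.
Substitute: (2·7.52 + 1) ξ₂ = 21.63 → ξ₂ = 1.348 mol/min, ξ₁ = 10.14 mol/min.
Outlet amounts (n = n₀ + Σ ν·ξ):
  F: 68.23 − 2(10.14) − 1(1.348) = 46.6
  D: 0 + 1(10.14) = 10.14
  E: 0 + 1(1.348) = 1.348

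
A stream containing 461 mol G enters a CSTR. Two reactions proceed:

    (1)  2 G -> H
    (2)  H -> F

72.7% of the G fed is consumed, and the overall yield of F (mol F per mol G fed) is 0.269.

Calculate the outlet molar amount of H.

43.6 mol

Conversion of G: G consumed = 2ξ₁ = 0.727 × 461 → ξ₁ = 167.6 mol.
Yield of F: 1ξ₂ / 461 = 0.269 → ξ₂ = 124 mol.
Outlet amounts (n = n₀ + Σ ν·ξ):
  G: 461 − 2(167.6) = 125.9
  H: 0 + 1(167.6) − 1(124) = 43.56
  F: 0 + 1(124) = 124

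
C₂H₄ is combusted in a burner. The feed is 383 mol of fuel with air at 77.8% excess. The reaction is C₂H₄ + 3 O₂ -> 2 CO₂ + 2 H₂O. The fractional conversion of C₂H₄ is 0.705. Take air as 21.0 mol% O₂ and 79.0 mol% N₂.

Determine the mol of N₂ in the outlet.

7690 mol

Stoichiometric O₂ = 3 × 383 = 1149 mol; O₂ fed = 1149 × 1.778 = 2043 mol.
N₂ fed = 2043 × 79/21 = 7685 mol.
Fuel reacted = 0.705 × 383 → ξ = 270 mol.
Outlet (n = n₀ + ν ξ):
  C₂H₄: 383 − 1(270) = 113
  O₂: 2043 − 3(270) = 1233
  N₂: 7685 (inert)
  CO₂: 0 + 2(270) = 540
  H₂O: 0 + 2(270) = 540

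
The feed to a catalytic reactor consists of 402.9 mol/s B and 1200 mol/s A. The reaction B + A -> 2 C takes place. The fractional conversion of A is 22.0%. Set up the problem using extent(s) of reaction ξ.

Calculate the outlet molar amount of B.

A reacted = 0.22 × 1200 = 264 mol/s; ν_A = −1, so ξ = 264/1 = 264 mol/s.
Outlet amounts (n = n₀ + ν ξ):
  B: 402.9 − 1(264) = 138.9
  A: 1200 − 1(264) = 936
  C: 0 + 2(264) = 528

139 mol/s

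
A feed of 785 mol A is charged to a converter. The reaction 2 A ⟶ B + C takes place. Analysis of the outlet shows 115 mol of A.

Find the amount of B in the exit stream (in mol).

For A: n = n₀ − 2ξ → 115 = 785 − 2ξ, giving ξ = 335 mol.
Outlet amounts (n = n₀ + ν ξ):
  A: 785 − 2(335) = 115
  B: 0 + 1(335) = 335
  C: 0 + 1(335) = 335

335 mol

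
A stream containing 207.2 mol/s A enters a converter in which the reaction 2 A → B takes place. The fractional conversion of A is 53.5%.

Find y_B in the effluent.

A reacted = 0.535 × 207.2 = 110.9 mol/s; ν_A = −2, so ξ = 110.9/2 = 55.43 mol/s.
Outlet amounts (n = n₀ + ν ξ):
  A: 207.2 − 2(55.43) = 96.35
  B: 0 + 1(55.43) = 55.43
Total out = 151.8 mol/s; y_B = 55.43 / 151.8 = 0.3652.

0.365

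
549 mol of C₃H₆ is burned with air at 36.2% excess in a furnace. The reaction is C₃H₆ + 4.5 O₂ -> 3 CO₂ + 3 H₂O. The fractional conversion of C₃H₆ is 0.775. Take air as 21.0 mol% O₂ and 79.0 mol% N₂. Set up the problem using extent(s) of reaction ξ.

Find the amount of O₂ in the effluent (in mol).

1450 mol

Stoichiometric O₂ = 4.5 × 549 = 2470 mol; O₂ fed = 2470 × 1.362 = 3365 mol.
N₂ fed = 3365 × 79/21 = 12660 mol.
Fuel reacted = 0.775 × 549 → ξ = 425.5 mol.
Outlet (n = n₀ + ν ξ):
  C₃H₆: 549 − 1(425.5) = 123.5
  O₂: 3365 − 4.5(425.5) = 1450
  N₂: 12660 (inert)
  CO₂: 0 + 3(425.5) = 1276
  H₂O: 0 + 3(425.5) = 1276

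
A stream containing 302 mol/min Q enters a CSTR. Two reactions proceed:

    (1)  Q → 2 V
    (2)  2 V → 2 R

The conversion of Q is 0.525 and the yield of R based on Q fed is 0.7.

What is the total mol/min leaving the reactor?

461 mol/min

Conversion of Q: Q consumed = 1ξ₁ = 0.525 × 302 → ξ₁ = 158.6 mol/min.
Yield of R: 2ξ₂ / 302 = 0.7 → ξ₂ = 105.7 mol/min.
Outlet amounts (n = n₀ + Σ ν·ξ):
  Q: 302 − 1(158.6) = 143.4
  V: 0 + 2(158.6) − 2(105.7) = 105.7
  R: 0 + 2(105.7) = 211.4
Total out = 143.4 + 105.7 + 211.4 = 460.6 mol/min.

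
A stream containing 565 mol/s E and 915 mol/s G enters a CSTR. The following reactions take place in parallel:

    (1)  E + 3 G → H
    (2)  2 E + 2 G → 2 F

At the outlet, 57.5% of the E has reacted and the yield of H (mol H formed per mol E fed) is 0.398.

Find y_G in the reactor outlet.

0.199

Yield of H: 1ξ₁ / 565 = 0.398 → ξ₁ = 224.9 mol/s.
Conversion of E: 1ξ₁ + 2ξ₂ = 0.575 × 565 = 324.9 → ξ₂ = 50 mol/s.
Outlet amounts (n = n₀ + Σ ν·ξ):
  E: 565 − 1(224.9) − 2(50) = 240.1
  G: 915 − 3(224.9) − 2(50) = 140.4
  H: 0 + 1(224.9) = 224.9
  F: 0 + 2(50) = 100
Total out = 705.4 mol/s; y_G = 140.4 / 705.4 = 0.199.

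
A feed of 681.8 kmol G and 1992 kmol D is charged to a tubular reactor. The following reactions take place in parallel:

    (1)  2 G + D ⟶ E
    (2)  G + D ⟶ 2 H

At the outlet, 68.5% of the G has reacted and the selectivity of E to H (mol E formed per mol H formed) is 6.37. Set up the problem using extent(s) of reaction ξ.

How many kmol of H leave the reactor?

Conversion of G: G consumed = 0.685 × 681.8 = 467 kmol = 2ξ₁ + 1ξ₂.
Selectivity: 1ξ₁ / (2ξ₂) = 6.37 → ξ₁ = 12.74 ξ₂.
Substitute: (2·12.74 + 1) ξ₂ = 467 → ξ₂ = 17.64 kmol, ξ₁ = 224.7 kmol.
Outlet amounts (n = n₀ + Σ ν·ξ):
  G: 681.8 − 2(224.7) − 1(17.64) = 214.8
  D: 1992 − 1(224.7) − 1(17.64) = 1750
  E: 0 + 1(224.7) = 224.7
  H: 0 + 2(17.64) = 35.27

35.3 kmol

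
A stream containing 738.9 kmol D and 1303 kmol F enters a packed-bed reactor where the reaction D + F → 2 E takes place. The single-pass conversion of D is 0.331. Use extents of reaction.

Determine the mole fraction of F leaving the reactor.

D reacted = 0.331 × 738.9 = 244.6 kmol; ν_D = −1, so ξ = 244.6/1 = 244.6 kmol.
Outlet amounts (n = n₀ + ν ξ):
  D: 738.9 − 1(244.6) = 494.3
  F: 1303 − 1(244.6) = 1058
  E: 0 + 2(244.6) = 489.2
Total out = 2042 kmol; y_F = 1058 / 2042 = 0.5184.

0.518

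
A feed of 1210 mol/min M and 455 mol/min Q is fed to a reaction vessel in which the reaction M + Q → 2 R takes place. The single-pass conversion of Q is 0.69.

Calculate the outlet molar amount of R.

628 mol/min

Q reacted = 0.69 × 455 = 313.9 mol/min; ν_Q = −1, so ξ = 313.9/1 = 313.9 mol/min.
Outlet amounts (n = n₀ + ν ξ):
  M: 1210 − 1(313.9) = 896
  Q: 455 − 1(313.9) = 141.1
  R: 0 + 2(313.9) = 627.9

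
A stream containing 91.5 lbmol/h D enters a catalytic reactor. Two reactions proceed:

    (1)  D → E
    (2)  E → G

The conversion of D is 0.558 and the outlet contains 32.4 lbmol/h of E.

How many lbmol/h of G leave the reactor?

Conversion of D: D consumed = 1ξ₁ = 0.558 × 91.5 → ξ₁ = 51.06 lbmol/h.
E balance: n_E = 0 + 1ξ₁ − 1ξ₂ = 32.4 → ξ₂ = (1·51.06 − 32.4)/1 = 18.66 lbmol/h.
Outlet amounts (n = n₀ + Σ ν·ξ):
  D: 91.5 − 1(51.06) = 40.44
  E: 0 + 1(51.06) − 1(18.66) = 32.4
  G: 0 + 1(18.66) = 18.66

18.7 lbmol/h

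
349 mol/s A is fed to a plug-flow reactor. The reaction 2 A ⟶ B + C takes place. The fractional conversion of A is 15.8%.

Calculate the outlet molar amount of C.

27.6 mol/s

A reacted = 0.158 × 349 = 55.14 mol/s; ν_A = −2, so ξ = 55.14/2 = 27.57 mol/s.
Outlet amounts (n = n₀ + ν ξ):
  A: 349 − 2(27.57) = 293.9
  B: 0 + 1(27.57) = 27.57
  C: 0 + 1(27.57) = 27.57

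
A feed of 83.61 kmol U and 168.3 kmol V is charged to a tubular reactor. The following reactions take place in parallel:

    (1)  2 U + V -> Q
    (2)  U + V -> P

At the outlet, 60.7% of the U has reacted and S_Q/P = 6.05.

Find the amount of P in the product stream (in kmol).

3.87 kmol

Conversion of U: U consumed = 0.607 × 83.61 = 50.75 kmol = 2ξ₁ + 1ξ₂.
Selectivity: 1ξ₁ / (1ξ₂) = 6.05 → ξ₁ = 6.05 ξ₂.
Substitute: (2·6.05 + 1) ξ₂ = 50.75 → ξ₂ = 3.874 kmol, ξ₁ = 23.44 kmol.
Outlet amounts (n = n₀ + Σ ν·ξ):
  U: 83.61 − 2(23.44) − 1(3.874) = 32.86
  V: 168.3 − 1(23.44) − 1(3.874) = 141
  Q: 0 + 1(23.44) = 23.44
  P: 0 + 1(3.874) = 3.874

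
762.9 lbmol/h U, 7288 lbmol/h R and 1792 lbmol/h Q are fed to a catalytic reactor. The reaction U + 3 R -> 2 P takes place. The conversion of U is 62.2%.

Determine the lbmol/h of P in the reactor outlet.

949 lbmol/h

U reacted = 0.622 × 762.9 = 474.5 lbmol/h; ν_U = −1, so ξ = 474.5/1 = 474.5 lbmol/h.
Outlet amounts (n = n₀ + ν ξ):
  U: 762.9 − 1(474.5) = 288.4
  R: 7288 − 3(474.5) = 5864
  P: 0 + 2(474.5) = 949
  Q: 1792 (inert)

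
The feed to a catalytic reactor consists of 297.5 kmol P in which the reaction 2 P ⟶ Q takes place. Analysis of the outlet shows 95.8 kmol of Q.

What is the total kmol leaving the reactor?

202 kmol

For Q: n = n₀ + 1ξ → 95.8 = 0 + 1ξ, giving ξ = 95.8 kmol.
Outlet amounts (n = n₀ + ν ξ):
  P: 297.5 − 2(95.8) = 105.9
  Q: 0 + 1(95.8) = 95.8
Total out = 105.9 + 95.8 = 201.7 kmol.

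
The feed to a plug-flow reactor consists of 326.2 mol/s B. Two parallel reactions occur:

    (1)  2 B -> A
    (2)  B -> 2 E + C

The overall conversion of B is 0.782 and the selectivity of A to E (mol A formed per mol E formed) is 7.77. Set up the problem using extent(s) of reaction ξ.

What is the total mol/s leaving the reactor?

Conversion of B: B consumed = 0.782 × 326.2 = 255.1 mol/s = 2ξ₁ + 1ξ₂.
Selectivity: 1ξ₁ / (2ξ₂) = 7.77 → ξ₁ = 15.54 ξ₂.
Substitute: (2·15.54 + 1) ξ₂ = 255.1 → ξ₂ = 7.952 mol/s, ξ₁ = 123.6 mol/s.
Outlet amounts (n = n₀ + Σ ν·ξ):
  B: 326.2 − 2(123.6) − 1(7.952) = 71.11
  A: 0 + 1(123.6) = 123.6
  E: 0 + 2(7.952) = 15.9
  C: 0 + 1(7.952) = 7.952
Total out = 71.11 + 123.6 + 15.9 + 7.952 = 218.5 mol/s.

219 mol/s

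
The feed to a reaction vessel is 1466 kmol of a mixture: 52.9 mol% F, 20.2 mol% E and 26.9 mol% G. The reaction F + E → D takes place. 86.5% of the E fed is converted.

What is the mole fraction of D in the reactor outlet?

E reacted = 0.865 × 296.1 = 256.2 kmol; ν_E = −1, so ξ = 256.2/1 = 256.2 kmol.
Outlet amounts (n = n₀ + ν ξ):
  F: 775.5 − 1(256.2) = 519.4
  E: 296.1 − 1(256.2) = 39.98
  D: 0 + 1(256.2) = 256.2
  G: 394.4 (inert)
Total out = 1210 kmol; y_D = 256.2 / 1210 = 0.2117.

0.212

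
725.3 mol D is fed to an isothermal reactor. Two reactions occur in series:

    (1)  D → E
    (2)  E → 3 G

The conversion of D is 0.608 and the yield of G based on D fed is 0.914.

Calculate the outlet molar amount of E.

220 mol

Conversion of D: D consumed = 1ξ₁ = 0.608 × 725.3 → ξ₁ = 441 mol.
Yield of G: 3ξ₂ / 725.3 = 0.914 → ξ₂ = 221 mol.
Outlet amounts (n = n₀ + Σ ν·ξ):
  D: 725.3 − 1(441) = 284.3
  E: 0 + 1(441) − 1(221) = 220
  G: 0 + 3(221) = 662.9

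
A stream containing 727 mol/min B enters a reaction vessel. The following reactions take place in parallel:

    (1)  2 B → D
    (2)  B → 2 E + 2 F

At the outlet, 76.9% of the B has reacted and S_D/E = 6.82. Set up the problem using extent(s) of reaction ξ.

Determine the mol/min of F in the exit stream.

Conversion of B: B consumed = 0.769 × 727 = 559.1 mol/min = 2ξ₁ + 1ξ₂.
Selectivity: 1ξ₁ / (2ξ₂) = 6.82 → ξ₁ = 13.64 ξ₂.
Substitute: (2·13.64 + 1) ξ₂ = 559.1 → ξ₂ = 19.77 mol/min, ξ₁ = 269.6 mol/min.
Outlet amounts (n = n₀ + Σ ν·ξ):
  B: 727 − 2(269.6) − 1(19.77) = 167.9
  D: 0 + 1(269.6) = 269.6
  E: 0 + 2(19.77) = 39.54
  F: 0 + 2(19.77) = 39.54

39.5 mol/min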